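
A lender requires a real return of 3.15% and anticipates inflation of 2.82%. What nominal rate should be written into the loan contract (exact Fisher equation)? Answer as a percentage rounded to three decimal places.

(1 + i) = (1 + r)(1 + π) = 1.03150 × 1.02820 = 1.0605883
i = 1.0605883 − 1, so the required nominal rate is 6.059%.

6.059%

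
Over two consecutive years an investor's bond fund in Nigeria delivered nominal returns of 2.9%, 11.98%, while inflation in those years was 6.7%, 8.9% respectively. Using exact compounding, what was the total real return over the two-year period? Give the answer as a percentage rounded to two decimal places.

-0.83%

Compound the nominal returns: 1.0290 × 1.1198 = 1.152274.
Compound inflation: 1.0670 × 1.0890 = 1.161963.
Deflate: 1.152274 / 1.161963 = 0.991662.
Total real return = 0.991662 − 1 → -0.83%.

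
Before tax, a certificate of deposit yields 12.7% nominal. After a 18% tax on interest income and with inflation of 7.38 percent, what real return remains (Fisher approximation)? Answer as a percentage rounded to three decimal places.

After-tax nominal return = 12.7% × (1 − 0.18) = 10.4140%.
r ≈ 10.4140% − 7.38% → 3.034%.

3.034%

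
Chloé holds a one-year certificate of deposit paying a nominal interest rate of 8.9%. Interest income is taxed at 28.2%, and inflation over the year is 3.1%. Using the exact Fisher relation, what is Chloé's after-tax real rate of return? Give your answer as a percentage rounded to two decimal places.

After-tax nominal return = 8.9% × (1 − 0.282) = 6.3902%.
1 + r = 1.063902 / 1.03100 = 1.031913
After-tax real rate = 1.031913 − 1 → 3.19%.

3.19%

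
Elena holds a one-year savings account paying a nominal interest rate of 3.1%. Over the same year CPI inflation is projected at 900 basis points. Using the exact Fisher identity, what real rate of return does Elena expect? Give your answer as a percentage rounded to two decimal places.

-5.41%

1 + r = 1.03100 / 1.09000 = 0.945872
r = 0.945872 − 1 = -5.4128%, i.e. -5.41%.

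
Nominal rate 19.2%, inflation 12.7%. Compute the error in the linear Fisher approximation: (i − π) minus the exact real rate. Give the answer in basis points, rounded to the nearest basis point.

Approximate: r ≈ 19.200% − 12.700% = 6.5000%
Exact: (1 + 0.1920)/(1 + 0.1270) − 1 = 5.7675%
Error = 6.5000% − 5.7675% = 0.7325% → 73 basis points.

73 basis points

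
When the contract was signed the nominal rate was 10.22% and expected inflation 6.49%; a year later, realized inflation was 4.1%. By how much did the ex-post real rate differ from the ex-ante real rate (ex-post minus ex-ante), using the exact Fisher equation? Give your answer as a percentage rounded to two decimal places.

Ex-ante: (1 + 0.1022)/(1 + 0.0649) − 1 = 3.5027%
Ex-post: (1 + 0.1022)/(1 + 0.0410) − 1 = 5.8790%
Difference (ex-post − ex-ante) = 2.3763% → 2.38%.

2.38%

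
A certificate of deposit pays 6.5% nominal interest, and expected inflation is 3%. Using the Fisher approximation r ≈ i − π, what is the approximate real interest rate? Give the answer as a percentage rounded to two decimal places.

r ≈ i − π = 6.5% − 3% = 3.50%.

3.50%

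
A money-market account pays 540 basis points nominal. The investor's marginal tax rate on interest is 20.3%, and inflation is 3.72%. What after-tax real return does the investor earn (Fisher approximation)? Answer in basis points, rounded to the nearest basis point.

58 basis points

After-tax nominal return = 5.4% × (1 − 0.203) = 4.3038%.
r ≈ 4.3038% − 3.72% → 58 basis points.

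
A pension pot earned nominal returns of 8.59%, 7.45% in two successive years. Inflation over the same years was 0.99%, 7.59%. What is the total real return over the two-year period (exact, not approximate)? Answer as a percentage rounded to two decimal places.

Compound the nominal returns: 1.0859 × 1.0745 = 1.166800.
Compound inflation: 1.0099 × 1.0759 = 1.086551.
Deflate: 1.166800 / 1.086551 = 1.073856.
Total real return = 1.073856 − 1 → 7.39%.

7.39%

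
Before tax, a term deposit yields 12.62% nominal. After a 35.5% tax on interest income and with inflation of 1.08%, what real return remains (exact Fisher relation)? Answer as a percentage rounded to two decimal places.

6.98%

After-tax nominal return = 12.62% × (1 − 0.355) = 8.1399%.
1 + r = 1.081399 / 1.01080 = 1.069845
After-tax real rate = 1.069845 − 1 → 6.98%.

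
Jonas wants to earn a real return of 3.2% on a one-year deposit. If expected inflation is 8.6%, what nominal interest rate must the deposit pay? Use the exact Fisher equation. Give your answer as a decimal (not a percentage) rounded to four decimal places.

(1 + i) = (1 + r)(1 + π) = 1.03200 × 1.08600 = 1.120752
i = 1.120752 − 1, so the required nominal rate is 0.1208.

0.1208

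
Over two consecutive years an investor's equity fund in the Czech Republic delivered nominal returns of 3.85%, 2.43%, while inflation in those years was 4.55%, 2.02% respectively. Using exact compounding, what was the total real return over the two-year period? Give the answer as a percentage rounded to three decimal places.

-0.270%

Nominal growth factor = 1.0385 × 1.0243 = 1.063736
Price-level growth factor = 1.0455 × 1.0202 = 1.066619
Real growth factor = 1.063736 / 1.066619 = 0.997297
Total real return = 0.997297 − 1 → -0.270%.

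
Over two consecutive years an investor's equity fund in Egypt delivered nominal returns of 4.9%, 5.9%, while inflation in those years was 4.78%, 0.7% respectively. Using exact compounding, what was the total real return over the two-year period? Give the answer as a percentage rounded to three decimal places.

Nominal growth factor = 1.0490 × 1.0590 = 1.110891
Price-level growth factor = 1.0478 × 1.0070 = 1.055135
Real growth factor = 1.110891 / 1.055135 = 1.052843
Total real return = 1.052843 − 1 → 5.284%.

5.284%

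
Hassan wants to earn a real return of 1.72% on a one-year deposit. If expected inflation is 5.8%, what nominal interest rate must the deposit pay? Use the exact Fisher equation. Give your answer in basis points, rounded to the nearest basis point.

(1 + i) = (1 + r)(1 + π) = 1.01720 × 1.05800 = 1.0761976
i = 1.0761976 − 1, so the required nominal rate is 762 basis points.

762 basis points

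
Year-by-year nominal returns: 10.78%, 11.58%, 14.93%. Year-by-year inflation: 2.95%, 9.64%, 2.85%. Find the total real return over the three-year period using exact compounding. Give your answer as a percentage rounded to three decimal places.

Compound the nominal returns: 1.1078 × 1.1158 × 1.1493 = 1.420630.
Compound inflation: 1.0295 × 1.0964 × 1.0285 = 1.160913.
Deflate: 1.420630 / 1.160913 = 1.223718.
Total real return = 1.223718 − 1 → 22.372%.

22.372%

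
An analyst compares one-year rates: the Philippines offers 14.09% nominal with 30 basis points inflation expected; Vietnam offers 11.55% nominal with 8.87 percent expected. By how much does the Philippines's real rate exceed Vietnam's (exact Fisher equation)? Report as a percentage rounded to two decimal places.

The Philippines: (1 + 0.1409)/(1 + 0.0030) − 1 = 13.7488%
Vietnam: (1 + 0.1155)/(1 + 0.0887) − 1 = 2.4617%
Differential = 13.7488% − 2.4617% = 11.2871% → 11.29%.

11.29%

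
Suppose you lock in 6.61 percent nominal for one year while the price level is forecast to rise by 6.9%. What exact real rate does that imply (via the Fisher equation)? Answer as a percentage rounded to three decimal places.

-0.271%

By the Fisher equation, 1 + r = (1 + i)/(1 + π).
1 + r = 1.06610 / 1.06900 = 0.997287
r = 0.997287 − 1 = -0.2713%, i.e. -0.271%.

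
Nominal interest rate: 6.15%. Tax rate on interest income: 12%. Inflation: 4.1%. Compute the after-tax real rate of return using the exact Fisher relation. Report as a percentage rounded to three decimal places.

1.260%

After-tax nominal return = 6.15% × (1 − 0.12) = 5.4120%.
1 + r = 1.05412 / 1.04100 = 1.012603
After-tax real rate = 1.012603 − 1 → 1.260%.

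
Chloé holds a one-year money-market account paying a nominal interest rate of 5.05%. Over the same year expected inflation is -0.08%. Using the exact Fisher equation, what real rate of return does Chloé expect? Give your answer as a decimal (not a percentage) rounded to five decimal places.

By the Fisher equation, 1 + r = (1 + i)/(1 + π).
1 + r = 1.05050 / 0.99920 = 1.051341
r = 1.051341 − 1 = 5.1341%, i.e. 0.05134.

0.05134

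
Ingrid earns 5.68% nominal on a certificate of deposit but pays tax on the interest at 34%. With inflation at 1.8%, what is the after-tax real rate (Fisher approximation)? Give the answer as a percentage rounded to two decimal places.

After-tax nominal return = 5.68% × (1 − 0.34) = 3.7488%.
r ≈ 3.7488% − 1.8% → 1.95%.

1.95%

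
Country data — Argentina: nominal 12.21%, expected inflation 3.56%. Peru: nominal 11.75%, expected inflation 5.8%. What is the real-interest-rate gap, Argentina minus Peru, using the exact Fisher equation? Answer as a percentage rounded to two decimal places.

2.73%

Argentina: (1 + 0.1221)/(1 + 0.0356) − 1 = 8.3526%
Peru: (1 + 0.1175)/(1 + 0.0580) − 1 = 5.6238%
Differential = 8.3526% − 5.6238% = 2.7288% → 2.73%.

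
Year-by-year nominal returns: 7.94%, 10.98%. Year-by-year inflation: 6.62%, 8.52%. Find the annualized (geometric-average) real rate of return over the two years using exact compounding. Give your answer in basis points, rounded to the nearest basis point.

175 basis points

Nominal growth factor = 1.0794 × 1.1098 = 1.19791812
Price-level growth factor = 1.0662 × 1.0852 = 1.15704024
Real growth factor = 1.19791812 / 1.15704024 = 1.03532970
Annualized real rate = 1.03532970^(1/2) − 1 = 1.7512% → 175 basis points.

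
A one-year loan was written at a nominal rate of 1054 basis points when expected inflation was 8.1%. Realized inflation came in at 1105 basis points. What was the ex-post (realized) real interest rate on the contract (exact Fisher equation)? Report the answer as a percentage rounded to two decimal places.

-0.46%

Ex-post: (1 + 0.1054)/(1 + 0.1105) − 1 = -0.4593%
So the realized real rate is -0.46%.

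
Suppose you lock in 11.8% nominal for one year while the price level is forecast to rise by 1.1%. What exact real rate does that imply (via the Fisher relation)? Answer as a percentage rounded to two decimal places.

10.58%

By the Fisher relation, 1 + r = (1 + i)/(1 + π).
1 + r = 1.11800 / 1.01100 = 1.105836
r = 1.105836 − 1 = 10.5836%, i.e. 10.58%.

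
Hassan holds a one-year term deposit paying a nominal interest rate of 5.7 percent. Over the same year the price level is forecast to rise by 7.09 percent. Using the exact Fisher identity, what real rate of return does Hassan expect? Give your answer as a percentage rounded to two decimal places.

By the Fisher identity, 1 + r = (1 + i)/(1 + π).
1 + r = 1.05700 / 1.07090 = 0.987020
r = 0.987020 − 1 = -1.2980%, i.e. -1.30%.

-1.30%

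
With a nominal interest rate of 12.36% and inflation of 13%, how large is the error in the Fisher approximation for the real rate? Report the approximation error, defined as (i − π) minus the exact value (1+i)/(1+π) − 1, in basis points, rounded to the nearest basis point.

Approximate: r ≈ 12.360% − 13.000% = -0.6400%
Exact: (1 + 0.1236)/(1 + 0.1300) − 1 = -0.5664%
Error = -0.6400% − (-0.5664%) = -0.0736% → -7 basis points.

-7 basis points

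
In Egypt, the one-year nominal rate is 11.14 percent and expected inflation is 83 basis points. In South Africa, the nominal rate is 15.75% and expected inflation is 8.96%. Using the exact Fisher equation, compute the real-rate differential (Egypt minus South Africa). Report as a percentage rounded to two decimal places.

3.99%

Egypt: (1 + 0.1114)/(1 + 0.0083) − 1 = 10.2251%
South Africa: (1 + 0.1575)/(1 + 0.0896) − 1 = 6.2316%
Differential = 10.2251% − 6.2316% = 3.9935% → 3.99%.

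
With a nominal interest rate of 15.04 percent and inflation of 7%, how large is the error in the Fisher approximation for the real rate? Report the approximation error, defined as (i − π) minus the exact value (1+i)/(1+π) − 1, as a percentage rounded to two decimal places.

0.53%

Approximate: r ≈ 15.040% − 7.000% = 8.0400%
Exact: (1 + 0.1504)/(1 + 0.0700) − 1 = 7.5140%
Error = 8.0400% − 7.5140% = 0.5260% → 0.53%.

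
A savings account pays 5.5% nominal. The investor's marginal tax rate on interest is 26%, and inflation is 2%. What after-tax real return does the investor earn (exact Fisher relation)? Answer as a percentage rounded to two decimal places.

After-tax nominal return = 5.5% × (1 − 0.26) = 4.0700%.
1 + r = 1.04070 / 1.02000 = 1.020294
After-tax real rate = 1.020294 − 1 → 2.03%.

2.03%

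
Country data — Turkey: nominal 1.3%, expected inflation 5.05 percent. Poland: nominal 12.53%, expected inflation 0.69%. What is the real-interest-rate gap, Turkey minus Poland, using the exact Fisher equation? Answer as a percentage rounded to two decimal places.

-15.33%

Turkey: (1 + 0.0130)/(1 + 0.0505) − 1 = -3.5697%
Poland: (1 + 0.1253)/(1 + 0.0069) − 1 = 11.7589%
Differential = -3.5697% − 11.7589% = -15.3286% → -15.33%.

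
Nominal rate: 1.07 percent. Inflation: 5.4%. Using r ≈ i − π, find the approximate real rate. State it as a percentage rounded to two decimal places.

-4.33%

r ≈ i − π = 1.07% − 5.4% = -4.33%.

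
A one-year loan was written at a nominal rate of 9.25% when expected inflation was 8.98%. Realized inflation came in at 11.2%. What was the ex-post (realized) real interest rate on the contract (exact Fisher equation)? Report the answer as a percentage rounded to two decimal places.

-1.75%

Ex-post: (1 + 0.0925)/(1 + 0.1120) − 1 = -1.7536%
So the realized real rate is -1.75%.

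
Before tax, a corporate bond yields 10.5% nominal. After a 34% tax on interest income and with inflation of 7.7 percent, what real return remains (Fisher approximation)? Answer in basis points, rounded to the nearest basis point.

After-tax nominal return = 10.5% × (1 − 0.34) = 6.9300%.
r ≈ 6.9300% − 7.7% → -77 basis points.

-77 basis points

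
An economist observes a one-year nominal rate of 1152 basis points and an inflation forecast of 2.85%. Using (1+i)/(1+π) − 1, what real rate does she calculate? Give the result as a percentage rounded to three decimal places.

1 + r = 1.11520 / 1.02850 = 1.084298
r = 1.084298 − 1 = 8.4298%, i.e. 8.430%.

8.430%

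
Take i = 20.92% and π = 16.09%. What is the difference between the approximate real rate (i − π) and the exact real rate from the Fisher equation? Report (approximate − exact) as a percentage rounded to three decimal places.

Approximate: r ≈ 20.920% − 16.090% = 4.8300%
Exact: (1 + 0.2092)/(1 + 0.1609) − 1 = 4.1606%
Error = 4.8300% − 4.1606% = 0.6694% → 0.669%.

0.669%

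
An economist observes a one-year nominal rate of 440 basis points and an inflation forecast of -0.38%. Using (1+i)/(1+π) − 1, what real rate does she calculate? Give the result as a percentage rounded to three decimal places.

4.798%

By the Fisher relation, 1 + r = (1 + i)/(1 + π).
1 + r = 1.04400 / 0.99620 = 1.047982
r = 1.047982 − 1 = 4.7982%, i.e. 4.798%.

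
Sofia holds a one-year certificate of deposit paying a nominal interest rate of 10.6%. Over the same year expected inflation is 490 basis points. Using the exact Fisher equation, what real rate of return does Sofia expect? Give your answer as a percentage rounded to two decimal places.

1 + r = 1.10600 / 1.04900 = 1.054337
r = 1.054337 − 1 = 5.4337%, i.e. 5.43%.

5.43%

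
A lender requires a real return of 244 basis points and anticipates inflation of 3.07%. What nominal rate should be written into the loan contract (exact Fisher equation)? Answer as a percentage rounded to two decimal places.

5.58%

(1 + i) = (1 + r)(1 + π) = 1.02440 × 1.03070 = 1.05584908
i = 1.05584908 − 1, so the required nominal rate is 5.58%.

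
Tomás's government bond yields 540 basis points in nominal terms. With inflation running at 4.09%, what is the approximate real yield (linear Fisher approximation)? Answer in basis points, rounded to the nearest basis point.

131 basis points

r ≈ i − π = 5.4% − 4.09% = 131 basis points.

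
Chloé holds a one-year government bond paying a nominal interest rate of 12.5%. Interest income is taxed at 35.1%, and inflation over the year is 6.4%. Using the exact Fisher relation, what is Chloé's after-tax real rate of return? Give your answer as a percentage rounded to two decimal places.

After-tax nominal return = 12.5% × (1 − 0.351) = 8.1125%.
1 + r = 1.081125 / 1.06400 = 1.016095
After-tax real rate = 1.016095 − 1 → 1.61%.

1.61%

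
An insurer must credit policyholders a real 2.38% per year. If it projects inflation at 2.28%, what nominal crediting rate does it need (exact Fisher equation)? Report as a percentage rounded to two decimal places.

4.71%

(1 + i) = (1 + r)(1 + π) = 1.02380 × 1.02280 = 1.04714264
i = 1.04714264 − 1, so the required nominal rate is 4.71%.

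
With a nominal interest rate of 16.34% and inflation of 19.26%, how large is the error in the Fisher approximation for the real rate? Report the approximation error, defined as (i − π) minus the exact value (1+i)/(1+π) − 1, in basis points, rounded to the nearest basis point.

Approximate: r ≈ 16.340% − 19.260% = -2.9200%
Exact: (1 + 0.1634)/(1 + 0.1926) − 1 = -2.4484%
Error = -2.9200% − (-2.4484%) = -0.4716% → -47 basis points.

-47 basis points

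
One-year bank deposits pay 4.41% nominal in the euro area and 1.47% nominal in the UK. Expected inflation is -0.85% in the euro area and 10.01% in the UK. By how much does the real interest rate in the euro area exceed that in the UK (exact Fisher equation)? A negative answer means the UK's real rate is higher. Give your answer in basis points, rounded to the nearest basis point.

1307 basis points

The euro area: (1 + 0.0441)/(1 − 0.0085) − 1 = 5.3051%
The UK: (1 + 0.0147)/(1 + 0.1001) − 1 = -7.7629%
Differential = 5.3051% − (-7.7629%) = 13.0680% → 1307 basis points.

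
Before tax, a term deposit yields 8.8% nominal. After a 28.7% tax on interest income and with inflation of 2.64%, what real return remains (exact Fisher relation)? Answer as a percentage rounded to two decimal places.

3.54%

After-tax nominal return = 8.8% × (1 − 0.287) = 6.2744%.
1 + r = 1.062744 / 1.02640 = 1.035409
After-tax real rate = 1.035409 − 1 → 3.54%.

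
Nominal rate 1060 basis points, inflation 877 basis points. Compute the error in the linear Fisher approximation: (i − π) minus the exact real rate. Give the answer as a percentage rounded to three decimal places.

Approximate: r ≈ 10.600% − 8.770% = 1.8300%
Exact: (1 + 0.1060)/(1 + 0.0877) − 1 = 1.6824%
Error = 1.8300% − 1.6824% = 0.1476% → 0.148%.

0.148%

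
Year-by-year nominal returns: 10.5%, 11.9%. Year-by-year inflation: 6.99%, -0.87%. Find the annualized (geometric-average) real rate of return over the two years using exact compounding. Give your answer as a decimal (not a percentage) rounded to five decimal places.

Nominal growth factor = 1.1050 × 1.1190 = 1.23649500
Price-level growth factor = 1.0699 × 0.9913 = 1.06059187
Real growth factor = 1.23649500 / 1.06059187 = 1.16585374
Annualized real rate = 1.16585374^(1/2) − 1 = 7.9747% → 0.07975.

0.07975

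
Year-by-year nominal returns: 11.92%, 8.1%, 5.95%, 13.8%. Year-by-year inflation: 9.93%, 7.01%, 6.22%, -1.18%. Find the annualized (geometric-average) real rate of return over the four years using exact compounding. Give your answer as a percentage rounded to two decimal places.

4.25%

Nominal growth factor = 1.1192 × 1.0810 × 1.0595 × 1.1380 = 1.45873572
Price-level growth factor = 1.0993 × 1.0701 × 1.0622 × 0.9882 = 1.23478612
Real growth factor = 1.45873572 / 1.23478612 = 1.18136712
Annualized real rate = 1.18136712^(1/4) − 1 = 4.2548% → 4.25%.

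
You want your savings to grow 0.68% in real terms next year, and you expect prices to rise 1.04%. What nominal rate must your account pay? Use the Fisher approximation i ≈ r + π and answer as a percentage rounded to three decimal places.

i ≈ r + π = 0.68% + 1.04% = 1.720%.

1.720%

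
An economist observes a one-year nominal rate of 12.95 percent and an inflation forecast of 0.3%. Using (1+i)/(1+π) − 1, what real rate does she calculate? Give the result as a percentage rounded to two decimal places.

By the Fisher equation, 1 + r = (1 + i)/(1 + π).
1 + r = 1.12950 / 1.00300 = 1.126122
r = 1.126122 − 1 = 12.6122%, i.e. 12.61%.

12.61%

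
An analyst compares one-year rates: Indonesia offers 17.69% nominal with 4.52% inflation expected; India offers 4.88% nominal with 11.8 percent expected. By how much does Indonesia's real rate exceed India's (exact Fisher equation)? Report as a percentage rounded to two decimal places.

Indonesia: (1 + 0.1769)/(1 + 0.0452) − 1 = 12.6005%
India: (1 + 0.0488)/(1 + 0.1180) − 1 = -6.1896%
Differential = 12.6005% − (-6.1896%) = 18.7901% → 18.79%.

18.79%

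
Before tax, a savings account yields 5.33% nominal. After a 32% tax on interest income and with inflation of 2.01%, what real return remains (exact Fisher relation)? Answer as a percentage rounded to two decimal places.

1.58%

After-tax nominal return = 5.33% × (1 − 0.32) = 3.6244%.
1 + r = 1.036244 / 1.02010 = 1.015826
After-tax real rate = 1.015826 − 1 → 1.58%.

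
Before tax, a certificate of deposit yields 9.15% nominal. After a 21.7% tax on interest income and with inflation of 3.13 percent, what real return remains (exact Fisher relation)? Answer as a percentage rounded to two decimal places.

3.91%

After-tax nominal return = 9.15% × (1 − 0.217) = 7.16445%.
1 + r = 1.0716445 / 1.03130 = 1.039120
After-tax real rate = 1.039120 − 1 → 3.91%.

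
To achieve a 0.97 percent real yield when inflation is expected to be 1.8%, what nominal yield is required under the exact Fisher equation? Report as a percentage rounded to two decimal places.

2.79%

(1 + i) = (1 + r)(1 + π) = 1.00970 × 1.01800 = 1.0278746
i = 1.0278746 − 1, so the required nominal rate is 2.79%.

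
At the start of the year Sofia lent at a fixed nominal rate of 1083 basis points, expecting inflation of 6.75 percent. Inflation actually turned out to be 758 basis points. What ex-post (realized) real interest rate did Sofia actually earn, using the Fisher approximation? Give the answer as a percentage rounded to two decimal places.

3.25%

Ex-post: 10.83% − 7.58% = 3.250%
So the realized real rate is 3.25%.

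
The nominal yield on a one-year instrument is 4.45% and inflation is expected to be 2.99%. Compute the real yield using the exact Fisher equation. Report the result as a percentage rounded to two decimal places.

By the Fisher equation, 1 + r = (1 + i)/(1 + π).
1 + r = 1.04450 / 1.02990 = 1.014176
r = 1.014176 − 1 = 1.4176%, i.e. 1.42%.

1.42%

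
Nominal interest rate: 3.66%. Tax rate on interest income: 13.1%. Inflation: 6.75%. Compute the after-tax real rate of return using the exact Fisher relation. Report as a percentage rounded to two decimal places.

-3.34%

After-tax nominal return = 3.66% × (1 − 0.131) = 3.18054%.
1 + r = 1.0318054 / 1.06750 = 0.966562
After-tax real rate = 0.966562 − 1 → -3.34%.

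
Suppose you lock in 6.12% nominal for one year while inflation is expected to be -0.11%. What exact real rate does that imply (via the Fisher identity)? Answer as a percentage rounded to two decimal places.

1 + r = 1.06120 / 0.99890 = 1.062369
r = 1.062369 − 1 = 6.2369%, i.e. 6.24%.

6.24%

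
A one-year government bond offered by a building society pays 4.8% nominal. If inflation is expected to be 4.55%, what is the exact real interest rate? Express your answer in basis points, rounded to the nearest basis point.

By the Fisher identity, 1 + r = (1 + i)/(1 + π).
1 + r = 1.04800 / 1.04550 = 1.002391
r = 1.002391 − 1 = 0.2391%, i.e. 24 basis points.

24 basis points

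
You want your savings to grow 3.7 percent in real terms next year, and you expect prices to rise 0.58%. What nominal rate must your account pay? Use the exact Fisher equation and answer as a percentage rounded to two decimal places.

(1 + i) = (1 + r)(1 + π) = 1.03700 × 1.00580 = 1.0430146
i = 1.0430146 − 1, so the required nominal rate is 4.30%.

4.30%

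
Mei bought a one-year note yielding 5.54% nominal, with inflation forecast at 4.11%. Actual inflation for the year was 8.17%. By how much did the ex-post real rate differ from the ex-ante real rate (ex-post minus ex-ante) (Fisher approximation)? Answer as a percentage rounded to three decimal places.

-4.060%

Ex-ante: 5.54% − 4.11% = 1.430%
Ex-post: 5.54% − 8.17% = -2.630%
Difference (ex-post − ex-ante) = -4.0600% → -4.060%.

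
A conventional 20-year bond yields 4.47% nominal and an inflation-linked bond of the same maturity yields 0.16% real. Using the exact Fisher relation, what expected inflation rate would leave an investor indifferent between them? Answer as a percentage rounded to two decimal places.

4.30%

(1 + π) = (1 + i)/(1 + r) = 1.04470 / 1.00160 = 1.043031
Break-even inflation = 1.043031 − 1 → 4.30%.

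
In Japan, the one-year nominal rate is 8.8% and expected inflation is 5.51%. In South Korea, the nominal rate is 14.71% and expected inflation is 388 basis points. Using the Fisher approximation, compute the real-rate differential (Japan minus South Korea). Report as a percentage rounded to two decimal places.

Japan: 8.8% − 5.51% = 3.290%
South Korea: 14.71% − 3.88% = 10.830%
Differential = -7.540% → -7.54%.

-7.54%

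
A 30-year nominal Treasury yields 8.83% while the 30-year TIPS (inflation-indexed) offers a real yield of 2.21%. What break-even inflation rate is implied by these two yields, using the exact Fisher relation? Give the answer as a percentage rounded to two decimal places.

(1 + π) = (1 + i)/(1 + r) = 1.08830 / 1.02210 = 1.064769
Break-even inflation = 1.064769 − 1 → 6.48%.

6.48%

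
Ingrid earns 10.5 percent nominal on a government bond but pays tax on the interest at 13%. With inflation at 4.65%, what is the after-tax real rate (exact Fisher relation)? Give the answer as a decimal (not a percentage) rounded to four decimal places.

After-tax nominal return = 10.5% × (1 − 0.13) = 9.1350%.
1 + r = 1.09135 / 1.04650 = 1.042857
After-tax real rate = 1.042857 − 1 → 0.0429.

0.0429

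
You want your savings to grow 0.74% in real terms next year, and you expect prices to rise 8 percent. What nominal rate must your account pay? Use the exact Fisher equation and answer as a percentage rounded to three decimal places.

(1 + i) = (1 + r)(1 + π) = 1.00740 × 1.08000 = 1.087992
i = 1.087992 − 1, so the required nominal rate is 8.799%.

8.799%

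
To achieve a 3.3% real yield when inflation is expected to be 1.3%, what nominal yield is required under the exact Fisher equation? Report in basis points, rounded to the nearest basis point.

464 basis points

(1 + i) = (1 + r)(1 + π) = 1.03300 × 1.01300 = 1.046429
i = 1.046429 − 1, so the required nominal rate is 464 basis points.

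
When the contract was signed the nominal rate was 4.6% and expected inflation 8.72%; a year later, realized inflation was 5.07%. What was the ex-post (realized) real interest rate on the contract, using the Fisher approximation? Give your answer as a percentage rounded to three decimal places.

Ex-post: 4.6% − 5.07% = -0.470%
So the realized real rate is -0.470%.

-0.470%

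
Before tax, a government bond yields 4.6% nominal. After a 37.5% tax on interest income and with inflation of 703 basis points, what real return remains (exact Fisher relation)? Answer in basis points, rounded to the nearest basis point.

After-tax nominal return = 4.6% × (1 − 0.375) = 2.8750%.
1 + r = 1.02875 / 1.07030 = 0.961179
After-tax real rate = 0.961179 − 1 → -388 basis points.

-388 basis points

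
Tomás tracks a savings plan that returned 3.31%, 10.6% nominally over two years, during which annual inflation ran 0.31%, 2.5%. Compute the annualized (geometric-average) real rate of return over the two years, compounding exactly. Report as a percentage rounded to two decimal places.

5.42%

Compound the nominal returns: 1.0331 × 1.1060 = 1.14260860.
Compound inflation: 1.0031 × 1.0250 = 1.02817750.
Deflate: 1.14260860 / 1.02817750 = 1.11129508.
Annualized real rate = 1.11129508^(1/2) − 1 = 5.4180% → 5.42%.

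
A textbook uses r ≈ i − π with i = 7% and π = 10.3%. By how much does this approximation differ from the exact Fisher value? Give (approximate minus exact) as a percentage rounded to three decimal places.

-0.308%

Approximate: r ≈ 7.000% − 10.300% = -3.3000%
Exact: (1 + 0.0700)/(1 + 0.1030) − 1 = -2.9918%
Error = -3.3000% − (-2.9918%) = -0.3082% → -0.308%.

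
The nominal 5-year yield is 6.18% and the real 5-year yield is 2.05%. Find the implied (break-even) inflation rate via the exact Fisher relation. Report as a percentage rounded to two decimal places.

(1 + π) = (1 + i)/(1 + r) = 1.06180 / 1.02050 = 1.040470
Break-even inflation = 1.040470 − 1 → 4.05%.

4.05%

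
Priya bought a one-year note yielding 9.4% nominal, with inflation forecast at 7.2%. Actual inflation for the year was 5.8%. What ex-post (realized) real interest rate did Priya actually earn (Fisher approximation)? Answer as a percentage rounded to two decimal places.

3.60%

Ex-post: 9.4% − 5.8% = 3.600%
So the realized real rate is 3.60%.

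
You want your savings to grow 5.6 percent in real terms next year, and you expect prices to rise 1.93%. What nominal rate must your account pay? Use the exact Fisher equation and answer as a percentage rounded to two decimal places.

(1 + i) = (1 + r)(1 + π) = 1.05600 × 1.01930 = 1.0763808
i = 1.0763808 − 1, so the required nominal rate is 7.64%.

7.64%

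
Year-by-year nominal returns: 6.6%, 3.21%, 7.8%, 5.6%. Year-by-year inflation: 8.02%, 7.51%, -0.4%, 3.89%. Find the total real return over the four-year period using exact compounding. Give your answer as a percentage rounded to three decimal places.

4.226%

Nominal growth factor = 1.0660 × 1.0321 × 1.0780 × 1.0560 = 1.252454
Price-level growth factor = 1.0802 × 1.0751 × 0.9960 × 1.0389 = 1.201672
Real growth factor = 1.252454 / 1.201672 = 1.042259
Total real return = 1.042259 − 1 → 4.226%.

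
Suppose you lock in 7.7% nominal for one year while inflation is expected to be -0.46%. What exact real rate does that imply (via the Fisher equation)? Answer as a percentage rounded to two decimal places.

By the Fisher equation, 1 + r = (1 + i)/(1 + π).
1 + r = 1.07700 / 0.99540 = 1.081977
r = 1.081977 − 1 = 8.1977%, i.e. 8.20%.

8.20%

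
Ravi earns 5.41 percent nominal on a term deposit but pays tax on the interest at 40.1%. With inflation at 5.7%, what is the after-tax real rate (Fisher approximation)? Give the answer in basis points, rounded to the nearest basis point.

After-tax nominal return = 5.41% × (1 − 0.401) = 3.24059%.
r ≈ 3.24059% − 5.7% → -246 basis points.

-246 basis points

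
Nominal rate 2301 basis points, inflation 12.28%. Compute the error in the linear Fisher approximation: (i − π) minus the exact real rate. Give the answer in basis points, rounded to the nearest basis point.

Approximate: r ≈ 23.010% − 12.280% = 10.7300%
Exact: (1 + 0.2301)/(1 + 0.1228) − 1 = 9.5565%
Error = 10.7300% − 9.5565% = 1.1735% → 117 basis points.

117 basis points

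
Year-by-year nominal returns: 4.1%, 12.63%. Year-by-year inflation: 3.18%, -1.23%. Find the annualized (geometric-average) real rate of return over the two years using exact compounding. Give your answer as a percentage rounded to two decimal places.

7.26%

Nominal growth factor = 1.0410 × 1.1263 = 1.17247830
Price-level growth factor = 1.0318 × 0.9877 = 1.01910886
Real growth factor = 1.17247830 / 1.01910886 = 1.15049368
Annualized real rate = 1.15049368^(1/2) − 1 = 7.2611% → 7.26%.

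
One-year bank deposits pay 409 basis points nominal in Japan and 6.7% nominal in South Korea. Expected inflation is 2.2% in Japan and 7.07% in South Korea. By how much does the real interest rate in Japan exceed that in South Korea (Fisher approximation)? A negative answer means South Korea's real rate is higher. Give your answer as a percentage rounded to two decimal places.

2.26%

Japan: 4.09% − 2.2% = 1.890%
South Korea: 6.7% − 7.07% = -0.370%
Differential = 2.260% → 2.26%.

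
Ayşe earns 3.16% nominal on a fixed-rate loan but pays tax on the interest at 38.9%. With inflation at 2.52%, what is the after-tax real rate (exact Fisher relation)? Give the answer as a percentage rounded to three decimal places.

After-tax nominal return = 3.16% × (1 − 0.389) = 1.93076%.
1 + r = 1.0193076 / 1.02520 = 0.994252
After-tax real rate = 0.994252 − 1 → -0.575%.

-0.575%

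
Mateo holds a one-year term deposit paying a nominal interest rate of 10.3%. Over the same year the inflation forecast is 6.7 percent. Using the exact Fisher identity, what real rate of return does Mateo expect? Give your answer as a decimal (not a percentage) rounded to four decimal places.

0.0337

By the Fisher identity, 1 + r = (1 + i)/(1 + π).
1 + r = 1.10300 / 1.06700 = 1.033739
r = 1.033739 − 1 = 3.3739%, i.e. 0.0337.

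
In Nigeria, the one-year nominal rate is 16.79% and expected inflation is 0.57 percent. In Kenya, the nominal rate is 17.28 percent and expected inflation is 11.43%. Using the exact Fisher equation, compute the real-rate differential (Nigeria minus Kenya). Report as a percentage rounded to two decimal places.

Nigeria: (1 + 0.1679)/(1 + 0.0057) − 1 = 16.1281%
Kenya: (1 + 0.1728)/(1 + 0.1143) − 1 = 5.2499%
Differential = 16.1281% − 5.2499% = 10.8781% → 10.88%.

10.88%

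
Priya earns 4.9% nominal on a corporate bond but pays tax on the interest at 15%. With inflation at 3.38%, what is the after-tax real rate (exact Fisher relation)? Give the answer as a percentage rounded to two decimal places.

0.76%

After-tax nominal return = 4.9% × (1 − 0.15) = 4.1650%.
1 + r = 1.04165 / 1.03380 = 1.007593
After-tax real rate = 1.007593 − 1 → 0.76%.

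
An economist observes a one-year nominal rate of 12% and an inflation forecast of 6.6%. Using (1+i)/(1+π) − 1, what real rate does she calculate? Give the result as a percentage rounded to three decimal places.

5.066%

By the Fisher identity, 1 + r = (1 + i)/(1 + π).
1 + r = 1.12000 / 1.06600 = 1.050657
r = 1.050657 − 1 = 5.0657%, i.e. 5.066%.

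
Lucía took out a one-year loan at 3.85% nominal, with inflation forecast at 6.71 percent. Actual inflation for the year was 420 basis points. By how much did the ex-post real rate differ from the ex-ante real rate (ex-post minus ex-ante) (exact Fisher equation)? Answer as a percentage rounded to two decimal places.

2.34%

Ex-ante: (1 + 0.0385)/(1 + 0.0671) − 1 = -2.6802%
Ex-post: (1 + 0.0385)/(1 + 0.0420) − 1 = -0.3359%
Difference (ex-post − ex-ante) = 2.3443% → 2.34%.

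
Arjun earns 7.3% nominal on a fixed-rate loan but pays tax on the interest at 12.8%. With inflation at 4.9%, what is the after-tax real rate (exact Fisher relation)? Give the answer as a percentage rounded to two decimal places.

1.40%

After-tax nominal return = 7.3% × (1 − 0.128) = 6.3656%.
1 + r = 1.063656 / 1.04900 = 1.013971
After-tax real rate = 1.013971 − 1 → 1.40%.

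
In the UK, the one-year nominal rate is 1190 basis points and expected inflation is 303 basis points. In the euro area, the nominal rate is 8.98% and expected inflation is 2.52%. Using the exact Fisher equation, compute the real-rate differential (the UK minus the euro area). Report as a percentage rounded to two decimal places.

The UK: (1 + 0.1190)/(1 + 0.0303) − 1 = 8.6091%
The euro area: (1 + 0.0898)/(1 + 0.0252) − 1 = 6.3012%
Differential = 8.6091% − 6.3012% = 2.3079% → 2.31%.

2.31%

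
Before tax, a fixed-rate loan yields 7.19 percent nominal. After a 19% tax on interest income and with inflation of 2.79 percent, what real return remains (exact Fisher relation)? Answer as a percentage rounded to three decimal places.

After-tax nominal return = 7.19% × (1 − 0.19) = 5.8239%.
1 + r = 1.058239 / 1.02790 = 1.029516
After-tax real rate = 1.029516 − 1 → 2.952%.

2.952%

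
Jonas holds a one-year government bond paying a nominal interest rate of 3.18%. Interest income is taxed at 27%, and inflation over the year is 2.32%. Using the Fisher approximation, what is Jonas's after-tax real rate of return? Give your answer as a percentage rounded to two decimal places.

0.00%

After-tax nominal return = 3.18% × (1 − 0.27) = 2.3214%.
r ≈ 2.3214% − 2.32% → 0.00%.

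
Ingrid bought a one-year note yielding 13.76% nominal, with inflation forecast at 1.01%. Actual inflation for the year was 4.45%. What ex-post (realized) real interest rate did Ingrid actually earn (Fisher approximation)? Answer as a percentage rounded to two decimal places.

9.31%

Ex-post: 13.76% − 4.45% = 9.310%
So the realized real rate is 9.31%.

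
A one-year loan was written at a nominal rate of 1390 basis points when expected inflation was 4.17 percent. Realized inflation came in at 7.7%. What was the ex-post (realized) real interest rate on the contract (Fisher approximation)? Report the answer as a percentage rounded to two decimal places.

Ex-post: 13.9% − 7.7% = 6.200%
So the realized real rate is 6.20%.

6.20%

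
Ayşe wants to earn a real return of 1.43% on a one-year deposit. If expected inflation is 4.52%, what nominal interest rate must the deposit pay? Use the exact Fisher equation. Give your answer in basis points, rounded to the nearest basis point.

601 basis points

(1 + i) = (1 + r)(1 + π) = 1.01430 × 1.04520 = 1.06014636
i = 1.06014636 − 1, so the required nominal rate is 601 basis points.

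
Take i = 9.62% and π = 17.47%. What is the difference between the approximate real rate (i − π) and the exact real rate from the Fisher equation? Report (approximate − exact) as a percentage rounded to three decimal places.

-1.167%

Approximate: r ≈ 9.620% − 17.470% = -7.8500%
Exact: (1 + 0.0962)/(1 + 0.1747) − 1 = -6.6826%
Error = -7.8500% − (-6.6826%) = -1.1674% → -1.167%.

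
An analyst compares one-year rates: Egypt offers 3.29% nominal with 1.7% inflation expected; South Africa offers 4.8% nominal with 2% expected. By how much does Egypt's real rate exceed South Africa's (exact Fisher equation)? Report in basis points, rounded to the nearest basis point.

Egypt: (1 + 0.0329)/(1 + 0.0170) − 1 = 1.5634%
South Africa: (1 + 0.0480)/(1 + 0.0200) − 1 = 2.7451%
Differential = 1.5634% − 2.7451% = -1.1817% → -118 basis points.

-118 basis points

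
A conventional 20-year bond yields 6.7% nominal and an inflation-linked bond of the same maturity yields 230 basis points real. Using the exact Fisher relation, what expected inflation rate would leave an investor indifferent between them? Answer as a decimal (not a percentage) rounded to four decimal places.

(1 + π) = (1 + i)/(1 + r) = 1.06700 / 1.02300 = 1.043011
Break-even inflation = 1.043011 − 1 → 0.0430.

0.0430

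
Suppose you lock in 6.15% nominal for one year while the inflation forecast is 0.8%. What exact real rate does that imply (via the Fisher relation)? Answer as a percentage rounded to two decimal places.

1 + r = 1.06150 / 1.00800 = 1.053075
r = 1.053075 − 1 = 5.3075%, i.e. 5.31%.

5.31%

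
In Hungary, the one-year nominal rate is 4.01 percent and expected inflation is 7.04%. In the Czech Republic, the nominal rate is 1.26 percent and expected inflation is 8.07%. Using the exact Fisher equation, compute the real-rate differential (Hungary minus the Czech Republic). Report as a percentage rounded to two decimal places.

Hungary: (1 + 0.0401)/(1 + 0.0704) − 1 = -2.8307%
The Czech Republic: (1 + 0.0126)/(1 + 0.0807) − 1 = -6.3015%
Differential = -2.8307% − (-6.3015%) = 3.4708% → 3.47%.

3.47%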